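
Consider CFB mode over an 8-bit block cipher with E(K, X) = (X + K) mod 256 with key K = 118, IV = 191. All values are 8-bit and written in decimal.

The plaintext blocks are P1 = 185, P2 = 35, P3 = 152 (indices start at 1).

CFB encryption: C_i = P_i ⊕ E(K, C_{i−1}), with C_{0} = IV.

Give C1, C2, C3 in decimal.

C1: E(K, 191) = 53; 185 ⊕ 53 = 140.
C2: E(K, 140) = 2; 35 ⊕ 2 = 33.
C3: E(K, 33) = 151; 152 ⊕ 151 = 15.

C1 = 140, C2 = 33, C3 = 15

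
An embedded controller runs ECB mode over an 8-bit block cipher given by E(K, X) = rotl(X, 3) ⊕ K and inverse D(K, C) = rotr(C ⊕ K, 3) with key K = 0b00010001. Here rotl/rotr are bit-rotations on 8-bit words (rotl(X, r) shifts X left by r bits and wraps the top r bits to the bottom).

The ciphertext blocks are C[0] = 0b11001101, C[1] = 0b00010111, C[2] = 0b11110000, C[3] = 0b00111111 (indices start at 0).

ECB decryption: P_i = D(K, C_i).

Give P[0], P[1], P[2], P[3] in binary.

P[0]: D(K, 0b11001101) = 0b10011011.
P[1]: D(K, 0b00010111) = 0b11000000.
P[2]: D(K, 0b11110000) = 0b00111100.
P[3]: D(K, 0b00111111) = 0b11000101.

P[0] = 0b10011011, P[1] = 0b11000000, P[2] = 0b00111100, P[3] = 0b11000101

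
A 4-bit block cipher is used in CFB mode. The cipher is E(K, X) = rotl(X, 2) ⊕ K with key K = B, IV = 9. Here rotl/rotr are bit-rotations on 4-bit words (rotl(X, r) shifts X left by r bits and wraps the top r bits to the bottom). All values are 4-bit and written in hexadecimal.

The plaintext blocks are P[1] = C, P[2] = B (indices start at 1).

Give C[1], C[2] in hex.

CFB encryption: C_i = P_i ⊕ E(K, C_{i−1}), with C_{0} = IV.
C[1]: E(K, 9) = D; C ⊕ D = 1.
C[2]: E(K, 1) = F; B ⊕ F = 4.

C[1] = 1, C[2] = 4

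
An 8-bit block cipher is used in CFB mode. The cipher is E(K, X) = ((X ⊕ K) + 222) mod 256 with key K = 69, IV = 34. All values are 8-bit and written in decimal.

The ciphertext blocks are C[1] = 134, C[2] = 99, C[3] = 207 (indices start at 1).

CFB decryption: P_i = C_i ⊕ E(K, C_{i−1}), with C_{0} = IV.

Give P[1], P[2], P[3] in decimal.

P[1]: E(K, 34) = 69; 134 ⊕ 69 = 195.
P[2]: E(K, 134) = 161; 99 ⊕ 161 = 194.
P[3]: E(K, 99) = 4; 207 ⊕ 4 = 203.

P[1] = 195, P[2] = 194, P[3] = 203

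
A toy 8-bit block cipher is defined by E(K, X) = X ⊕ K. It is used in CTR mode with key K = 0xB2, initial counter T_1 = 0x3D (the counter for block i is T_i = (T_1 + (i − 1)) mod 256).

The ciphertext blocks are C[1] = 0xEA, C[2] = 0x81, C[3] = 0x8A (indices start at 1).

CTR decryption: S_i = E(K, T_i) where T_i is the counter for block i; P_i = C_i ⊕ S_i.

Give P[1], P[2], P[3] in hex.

P[1]: T = 0x3D, S = E(K, T) = 0x8F; 0xEA ⊕ 0x8F = 0x65.
P[2]: T = 0x3E, S = E(K, T) = 0x8C; 0x81 ⊕ 0x8C = 0x0D.
P[3]: T = 0x3F, S = E(K, T) = 0x8D; 0x8A ⊕ 0x8D = 0x07.

P[1] = 0x65, P[2] = 0x0D, P[3] = 0x07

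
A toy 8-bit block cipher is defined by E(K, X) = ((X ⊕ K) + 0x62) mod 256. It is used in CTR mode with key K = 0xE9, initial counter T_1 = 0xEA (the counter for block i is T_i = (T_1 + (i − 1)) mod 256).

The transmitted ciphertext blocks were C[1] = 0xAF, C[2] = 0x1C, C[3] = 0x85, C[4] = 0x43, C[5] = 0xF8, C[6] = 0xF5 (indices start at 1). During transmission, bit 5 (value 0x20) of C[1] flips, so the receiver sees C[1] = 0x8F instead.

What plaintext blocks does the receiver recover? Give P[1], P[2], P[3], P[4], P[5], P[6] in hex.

CTR decryption: S_i = E(K, T_i) where T_i is the counter for block i; P_i = C_i ⊕ S_i.
Only C[1] changed, to 0x8F. In CTR, a change in C_i flips the same bit in P_i only; the keystream is unaffected. Decrypting the received ciphertext:
P[1]: T = 0xEA, S = E(K, T) = 0x65; 0x8F ⊕ 0x65 = 0xEA.
P[2]: T = 0xEB, S = E(K, T) = 0x64; 0x1C ⊕ 0x64 = 0x78.
P[3]: T = 0xEC, S = E(K, T) = 0x67; 0x85 ⊕ 0x67 = 0xE2.
P[4]: T = 0xED, S = E(K, T) = 0x66; 0x43 ⊕ 0x66 = 0x25.
P[5]: T = 0xEE, S = E(K, T) = 0x69; 0xF8 ⊕ 0x69 = 0x91.
P[6]: T = 0xEF, S = E(K, T) = 0x68; 0xF5 ⊕ 0x68 = 0x9D.
Blocks that differ from the original plaintext: P[1].

P[1] = 0xEA, P[2] = 0x78, P[3] = 0xE2, P[4] = 0x25, P[5] = 0x91, P[6] = 0x9D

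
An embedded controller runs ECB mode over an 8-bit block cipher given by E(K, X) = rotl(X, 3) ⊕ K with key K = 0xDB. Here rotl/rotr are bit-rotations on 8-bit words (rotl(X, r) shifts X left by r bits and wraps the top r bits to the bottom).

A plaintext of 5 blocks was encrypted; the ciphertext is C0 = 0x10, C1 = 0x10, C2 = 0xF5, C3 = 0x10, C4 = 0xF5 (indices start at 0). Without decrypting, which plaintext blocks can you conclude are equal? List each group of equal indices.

P0 = P1 = P3; P2 = P4

ECB encrypts each block independently with the same key, so equal ciphertext blocks imply equal plaintext blocks.
C0 = C1 = C3 = 0x10, so P0 = P1 = P3.
C2 = C4 = 0xF5, so P2 = P4.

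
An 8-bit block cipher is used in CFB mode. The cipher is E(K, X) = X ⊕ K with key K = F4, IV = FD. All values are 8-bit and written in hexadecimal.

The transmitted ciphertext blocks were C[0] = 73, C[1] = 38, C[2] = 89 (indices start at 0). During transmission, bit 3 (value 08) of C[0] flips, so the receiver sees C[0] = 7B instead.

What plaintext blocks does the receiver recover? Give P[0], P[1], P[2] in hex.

P[0] = 72, P[1] = B7, P[2] = 45

CFB decryption: P_i = C_i ⊕ E(K, C_{i−1}), with C_{−1} = IV.
Only C[0] changed, to 7B. In CFB, a change in C_i flips the same bit in P_i and garbles P_{i+1}. Decrypting the received ciphertext:
P[0]: E(K, FD) = 09; 7B ⊕ 09 = 72.
P[1]: E(K, 7B) = 8F; 38 ⊕ 8F = B7.
P[2]: E(K, 38) = CC; 89 ⊕ CC = 45.
Blocks that differ from the original plaintext: P[0], P[1].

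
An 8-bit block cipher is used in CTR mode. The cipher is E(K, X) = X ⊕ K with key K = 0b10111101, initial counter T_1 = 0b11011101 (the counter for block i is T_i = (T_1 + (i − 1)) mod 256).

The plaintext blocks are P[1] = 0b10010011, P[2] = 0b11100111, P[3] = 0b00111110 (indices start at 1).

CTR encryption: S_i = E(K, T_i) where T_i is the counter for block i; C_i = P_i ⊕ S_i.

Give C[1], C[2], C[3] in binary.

C[1] = 0b11110011, C[2] = 0b10000100, C[3] = 0b01011100

C[1]: T = 0b11011101, S = E(K, T) = 0b01100000; 0b10010011 ⊕ 0b01100000 = 0b11110011.
C[2]: T = 0b11011110, S = E(K, T) = 0b01100011; 0b11100111 ⊕ 0b01100011 = 0b10000100.
C[3]: T = 0b11011111, S = E(K, T) = 0b01100010; 0b00111110 ⊕ 0b01100010 = 0b01011100.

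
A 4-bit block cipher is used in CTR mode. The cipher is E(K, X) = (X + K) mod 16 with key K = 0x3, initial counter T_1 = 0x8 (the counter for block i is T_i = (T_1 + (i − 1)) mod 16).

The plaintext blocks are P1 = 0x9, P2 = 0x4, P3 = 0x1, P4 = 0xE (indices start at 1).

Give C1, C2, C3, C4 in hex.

C1 = 0x2, C2 = 0x8, C3 = 0xC, C4 = 0x0

CTR encryption: S_i = E(K, T_i) where T_i is the counter for block i; C_i = P_i ⊕ S_i.
C1: T = 0x8, S = E(K, T) = 0xB; 0x9 ⊕ 0xB = 0x2.
C2: T = 0x9, S = E(K, T) = 0xC; 0x4 ⊕ 0xC = 0x8.
C3: T = 0xA, S = E(K, T) = 0xD; 0x1 ⊕ 0xD = 0xC.
C4: T = 0xB, S = E(K, T) = 0xE; 0xE ⊕ 0xE = 0x0.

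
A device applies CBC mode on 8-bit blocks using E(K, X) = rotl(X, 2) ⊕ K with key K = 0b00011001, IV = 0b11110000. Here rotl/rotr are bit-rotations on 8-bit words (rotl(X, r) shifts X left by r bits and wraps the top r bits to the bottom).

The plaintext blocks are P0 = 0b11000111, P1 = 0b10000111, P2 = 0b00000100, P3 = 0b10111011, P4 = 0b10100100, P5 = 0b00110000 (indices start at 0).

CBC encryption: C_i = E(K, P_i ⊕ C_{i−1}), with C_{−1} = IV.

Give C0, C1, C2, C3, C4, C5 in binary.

C0 = 0b11000101, C1 = 0b00010000, C2 = 0b01001001, C3 = 0b11010010, C4 = 0b11000000, C5 = 0b11011010

C0: P0 ⊕ 0b11110000 = 0b00110111; E(K, 0b00110111) = 0b11000101.
C1: P1 ⊕ 0b11000101 = 0b01000010; E(K, 0b01000010) = 0b00010000.
C2: P2 ⊕ 0b00010000 = 0b00010100; E(K, 0b00010100) = 0b01001001.
C3: P3 ⊕ 0b01001001 = 0b11110010; E(K, 0b11110010) = 0b11010010.
C4: P4 ⊕ 0b11010010 = 0b01110110; E(K, 0b01110110) = 0b11000000.
C5: P5 ⊕ 0b11000000 = 0b11110000; E(K, 0b11110000) = 0b11011010.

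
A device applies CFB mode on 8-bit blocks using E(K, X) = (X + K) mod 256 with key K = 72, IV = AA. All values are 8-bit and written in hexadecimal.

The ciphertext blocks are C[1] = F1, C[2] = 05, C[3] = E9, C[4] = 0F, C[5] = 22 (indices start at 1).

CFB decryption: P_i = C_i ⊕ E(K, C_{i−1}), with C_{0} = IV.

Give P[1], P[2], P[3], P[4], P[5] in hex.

P[1]: E(K, AA) = 1C; F1 ⊕ 1C = ED.
P[2]: E(K, F1) = 63; 05 ⊕ 63 = 66.
P[3]: E(K, 05) = 77; E9 ⊕ 77 = 9E.
P[4]: E(K, E9) = 5B; 0F ⊕ 5B = 54.
P[5]: E(K, 0F) = 81; 22 ⊕ 81 = A3.

P[1] = ED, P[2] = 66, P[3] = 9E, P[4] = 54, P[5] = A3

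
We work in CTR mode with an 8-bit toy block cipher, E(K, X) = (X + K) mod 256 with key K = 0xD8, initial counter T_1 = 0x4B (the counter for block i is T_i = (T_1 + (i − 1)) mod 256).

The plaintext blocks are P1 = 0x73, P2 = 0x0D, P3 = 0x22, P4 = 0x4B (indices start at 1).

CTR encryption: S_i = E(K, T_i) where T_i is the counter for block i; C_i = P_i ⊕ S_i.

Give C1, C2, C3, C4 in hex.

C1 = 0x50, C2 = 0x29, C3 = 0x07, C4 = 0x6D

C1: T = 0x4B, S = E(K, T) = 0x23; 0x73 ⊕ 0x23 = 0x50.
C2: T = 0x4C, S = E(K, T) = 0x24; 0x0D ⊕ 0x24 = 0x29.
C3: T = 0x4D, S = E(K, T) = 0x25; 0x22 ⊕ 0x25 = 0x07.
C4: T = 0x4E, S = E(K, T) = 0x26; 0x4B ⊕ 0x26 = 0x6D.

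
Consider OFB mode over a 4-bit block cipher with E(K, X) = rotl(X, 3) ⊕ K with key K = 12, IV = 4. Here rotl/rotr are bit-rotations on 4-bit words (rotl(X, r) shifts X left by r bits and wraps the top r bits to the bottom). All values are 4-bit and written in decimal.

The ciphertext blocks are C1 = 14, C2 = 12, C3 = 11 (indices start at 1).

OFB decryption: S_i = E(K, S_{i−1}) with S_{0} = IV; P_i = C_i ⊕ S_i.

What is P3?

P3 = 10

P1: S = E(K, 4) = 14; 14 ⊕ 14 = 0.
P2: S = E(K, 14) = 11; 12 ⊕ 11 = 7.
P3: S = E(K, 11) = 1; 11 ⊕ 1 = 10.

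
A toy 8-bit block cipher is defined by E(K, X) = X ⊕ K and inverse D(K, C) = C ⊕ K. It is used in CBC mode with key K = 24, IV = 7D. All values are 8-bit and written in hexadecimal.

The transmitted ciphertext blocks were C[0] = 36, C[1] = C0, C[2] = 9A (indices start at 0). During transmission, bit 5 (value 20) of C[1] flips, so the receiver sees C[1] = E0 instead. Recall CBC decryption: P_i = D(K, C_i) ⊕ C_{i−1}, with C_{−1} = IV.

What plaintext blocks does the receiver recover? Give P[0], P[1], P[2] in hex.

P[0] = 6F, P[1] = F2, P[2] = 5E

Only C[1] changed, to E0. In CBC, a change in C_i garbles P_i and flips the same bit in P_{i+1}. Decrypting the received ciphertext:
P[0]: D(K, 36) = 12; 12 ⊕ 7D = 6F.
P[1]: D(K, E0) = C4; C4 ⊕ 36 = F2.
P[2]: D(K, 9A) = BE; BE ⊕ E0 = 5E.
Blocks that differ from the original plaintext: P[1], P[2].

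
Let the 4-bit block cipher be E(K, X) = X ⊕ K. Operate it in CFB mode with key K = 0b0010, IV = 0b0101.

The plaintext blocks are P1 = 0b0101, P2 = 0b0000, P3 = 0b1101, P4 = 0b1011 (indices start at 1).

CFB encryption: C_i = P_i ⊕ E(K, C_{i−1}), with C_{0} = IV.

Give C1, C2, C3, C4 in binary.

C1 = 0b0010, C2 = 0b0000, C3 = 0b1111, C4 = 0b0110

C1: E(K, 0b0101) = 0b0111; 0b0101 ⊕ 0b0111 = 0b0010.
C2: E(K, 0b0010) = 0b0000; 0b0000 ⊕ 0b0000 = 0b0000.
C3: E(K, 0b0000) = 0b0010; 0b1101 ⊕ 0b0010 = 0b1111.
C4: E(K, 0b1111) = 0b1101; 0b1011 ⊕ 0b1101 = 0b0110.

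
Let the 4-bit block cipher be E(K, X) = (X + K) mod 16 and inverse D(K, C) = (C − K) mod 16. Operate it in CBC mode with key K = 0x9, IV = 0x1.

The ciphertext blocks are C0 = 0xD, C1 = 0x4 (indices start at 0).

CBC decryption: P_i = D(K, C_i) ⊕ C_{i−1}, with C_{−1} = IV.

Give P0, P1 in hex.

P0 = 0x5, P1 = 0x6

P0: D(K, 0xD) = 0x4; 0x4 ⊕ 0x1 = 0x5.
P1: D(K, 0x4) = 0xB; 0xB ⊕ 0xD = 0x6.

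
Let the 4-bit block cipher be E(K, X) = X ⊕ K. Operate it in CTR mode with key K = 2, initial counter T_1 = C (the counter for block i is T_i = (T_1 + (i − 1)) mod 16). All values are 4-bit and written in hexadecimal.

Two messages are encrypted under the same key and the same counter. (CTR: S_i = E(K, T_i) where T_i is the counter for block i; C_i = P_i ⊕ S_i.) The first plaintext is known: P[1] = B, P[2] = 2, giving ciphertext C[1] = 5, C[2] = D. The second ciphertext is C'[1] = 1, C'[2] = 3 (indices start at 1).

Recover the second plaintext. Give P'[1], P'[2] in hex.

P'[1] = F, P'[2] = C

In CTR with a reused counter, both messages share the same keystream S_i, so C_i ⊕ C'_i = P_i ⊕ P'_i and thus P'_i = P_i ⊕ C_i ⊕ C'_i.
P'[1]: B ⊕ 5 ⊕ 1 = F.
P'[2]: 2 ⊕ D ⊕ 3 = C.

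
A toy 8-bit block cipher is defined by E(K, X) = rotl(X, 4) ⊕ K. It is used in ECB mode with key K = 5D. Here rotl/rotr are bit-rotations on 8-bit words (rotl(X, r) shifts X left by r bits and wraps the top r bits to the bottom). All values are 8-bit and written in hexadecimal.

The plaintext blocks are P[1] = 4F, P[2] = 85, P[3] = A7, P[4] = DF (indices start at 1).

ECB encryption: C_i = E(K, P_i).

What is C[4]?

C[4] = A0

C[4]: E(K, DF) = A0.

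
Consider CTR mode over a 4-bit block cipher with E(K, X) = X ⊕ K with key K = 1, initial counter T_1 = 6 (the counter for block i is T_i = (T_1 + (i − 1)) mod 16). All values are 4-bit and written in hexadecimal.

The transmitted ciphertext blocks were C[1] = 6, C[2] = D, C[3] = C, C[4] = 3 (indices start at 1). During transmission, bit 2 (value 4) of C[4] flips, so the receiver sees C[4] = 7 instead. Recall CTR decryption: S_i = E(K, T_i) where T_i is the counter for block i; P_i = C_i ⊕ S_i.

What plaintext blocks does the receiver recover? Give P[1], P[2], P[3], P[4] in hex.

Only C[4] changed, to 7. In CTR, a change in C_i flips the same bit in P_i only; the keystream is unaffected. Decrypting the received ciphertext:
P[1]: T = 6, S = E(K, T) = 7; 6 ⊕ 7 = 1.
P[2]: T = 7, S = E(K, T) = 6; D ⊕ 6 = B.
P[3]: T = 8, S = E(K, T) = 9; C ⊕ 9 = 5.
P[4]: T = 9, S = E(K, T) = 8; 7 ⊕ 8 = F.
Blocks that differ from the original plaintext: P[4].

P[1] = 1, P[2] = B, P[3] = 5, P[4] = F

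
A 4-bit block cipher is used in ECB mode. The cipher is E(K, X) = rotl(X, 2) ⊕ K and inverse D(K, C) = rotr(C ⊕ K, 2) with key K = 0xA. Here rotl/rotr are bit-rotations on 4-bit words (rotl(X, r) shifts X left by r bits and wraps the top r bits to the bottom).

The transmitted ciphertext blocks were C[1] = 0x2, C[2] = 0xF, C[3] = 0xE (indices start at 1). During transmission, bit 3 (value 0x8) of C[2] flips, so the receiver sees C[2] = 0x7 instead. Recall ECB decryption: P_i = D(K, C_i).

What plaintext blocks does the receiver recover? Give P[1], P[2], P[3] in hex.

P[1] = 0x2, P[2] = 0x7, P[3] = 0x1

Only C[2] changed, to 0x7. In ECB, a change in C_i affects only P_i. Decrypting the received ciphertext:
P[1]: D(K, 0x2) = 0x2.
P[2]: D(K, 0x7) = 0x7.
P[3]: D(K, 0xE) = 0x1.
Blocks that differ from the original plaintext: P[2].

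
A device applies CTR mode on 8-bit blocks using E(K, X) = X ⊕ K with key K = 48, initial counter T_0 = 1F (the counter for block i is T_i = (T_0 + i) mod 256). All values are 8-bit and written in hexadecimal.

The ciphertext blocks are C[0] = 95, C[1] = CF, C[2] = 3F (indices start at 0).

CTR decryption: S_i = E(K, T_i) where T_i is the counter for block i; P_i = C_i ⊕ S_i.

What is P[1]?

P[1]: T = 20, S = E(K, T) = 68; CF ⊕ 68 = A7.

P[1] = A7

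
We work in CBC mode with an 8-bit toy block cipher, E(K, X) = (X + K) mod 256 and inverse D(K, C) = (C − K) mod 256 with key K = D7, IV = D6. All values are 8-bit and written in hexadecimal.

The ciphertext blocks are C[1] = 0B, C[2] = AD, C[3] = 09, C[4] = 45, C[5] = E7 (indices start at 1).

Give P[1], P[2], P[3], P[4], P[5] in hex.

CBC decryption: P_i = D(K, C_i) ⊕ C_{i−1}, with C_{0} = IV.
P[1]: D(K, 0B) = 34; 34 ⊕ D6 = E2.
P[2]: D(K, AD) = D6; D6 ⊕ 0B = DD.
P[3]: D(K, 09) = 32; 32 ⊕ AD = 9F.
P[4]: D(K, 45) = 6E; 6E ⊕ 09 = 67.
P[5]: D(K, E7) = 10; 10 ⊕ 45 = 55.

P[1] = E2, P[2] = DD, P[3] = 9F, P[4] = 67, P[5] = 55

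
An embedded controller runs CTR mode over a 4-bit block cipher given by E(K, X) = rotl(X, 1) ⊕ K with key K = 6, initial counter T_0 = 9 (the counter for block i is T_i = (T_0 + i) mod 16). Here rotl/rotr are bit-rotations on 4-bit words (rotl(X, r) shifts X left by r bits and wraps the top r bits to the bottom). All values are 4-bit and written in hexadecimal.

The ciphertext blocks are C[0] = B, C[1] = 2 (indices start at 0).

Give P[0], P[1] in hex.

P[0] = E, P[1] = 1

CTR decryption: S_i = E(K, T_i) where T_i is the counter for block i; P_i = C_i ⊕ S_i.
P[0]: T = 9, S = E(K, T) = 5; B ⊕ 5 = E.
P[1]: T = A, S = E(K, T) = 3; 2 ⊕ 3 = 1.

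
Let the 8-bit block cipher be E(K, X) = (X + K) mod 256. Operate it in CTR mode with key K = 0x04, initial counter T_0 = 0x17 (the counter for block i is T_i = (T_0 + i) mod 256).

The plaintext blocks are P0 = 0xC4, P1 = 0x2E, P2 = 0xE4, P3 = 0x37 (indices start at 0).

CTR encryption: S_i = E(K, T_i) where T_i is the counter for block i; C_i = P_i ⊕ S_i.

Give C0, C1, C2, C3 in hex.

C0: T = 0x17, S = E(K, T) = 0x1B; 0xC4 ⊕ 0x1B = 0xDF.
C1: T = 0x18, S = E(K, T) = 0x1C; 0x2E ⊕ 0x1C = 0x32.
C2: T = 0x19, S = E(K, T) = 0x1D; 0xE4 ⊕ 0x1D = 0xF9.
C3: T = 0x1A, S = E(K, T) = 0x1E; 0x37 ⊕ 0x1E = 0x29.

C0 = 0xDF, C1 = 0x32, C2 = 0xF9, C3 = 0x29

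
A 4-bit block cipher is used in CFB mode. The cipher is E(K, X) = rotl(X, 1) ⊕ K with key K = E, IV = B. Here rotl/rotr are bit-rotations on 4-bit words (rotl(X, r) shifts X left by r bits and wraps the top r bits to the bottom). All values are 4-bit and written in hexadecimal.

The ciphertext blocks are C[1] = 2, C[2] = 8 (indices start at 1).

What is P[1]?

P[1] = B

CFB decryption: P_i = C_i ⊕ E(K, C_{i−1}), with C_{0} = IV.
P[1]: E(K, B) = 9; 2 ⊕ 9 = B.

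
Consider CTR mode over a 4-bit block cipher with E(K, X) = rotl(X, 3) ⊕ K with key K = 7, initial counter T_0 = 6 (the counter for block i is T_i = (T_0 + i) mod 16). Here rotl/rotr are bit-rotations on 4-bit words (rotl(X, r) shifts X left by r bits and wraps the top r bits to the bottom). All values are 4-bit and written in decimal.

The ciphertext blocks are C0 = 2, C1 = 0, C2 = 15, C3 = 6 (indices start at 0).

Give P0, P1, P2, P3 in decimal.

P0 = 6, P1 = 12, P2 = 12, P3 = 13

CTR decryption: S_i = E(K, T_i) where T_i is the counter for block i; P_i = C_i ⊕ S_i.
P0: T = 6, S = E(K, T) = 4; 2 ⊕ 4 = 6.
P1: T = 7, S = E(K, T) = 12; 0 ⊕ 12 = 12.
P2: T = 8, S = E(K, T) = 3; 15 ⊕ 3 = 12.
P3: T = 9, S = E(K, T) = 11; 6 ⊕ 11 = 13.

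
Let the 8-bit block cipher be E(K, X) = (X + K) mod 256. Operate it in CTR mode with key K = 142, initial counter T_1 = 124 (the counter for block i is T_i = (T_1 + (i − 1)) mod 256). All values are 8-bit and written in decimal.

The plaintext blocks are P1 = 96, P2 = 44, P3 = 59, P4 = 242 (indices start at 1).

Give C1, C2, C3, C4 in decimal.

CTR encryption: S_i = E(K, T_i) where T_i is the counter for block i; C_i = P_i ⊕ S_i.
C1: T = 124, S = E(K, T) = 10; 96 ⊕ 10 = 106.
C2: T = 125, S = E(K, T) = 11; 44 ⊕ 11 = 39.
C3: T = 126, S = E(K, T) = 12; 59 ⊕ 12 = 55.
C4: T = 127, S = E(K, T) = 13; 242 ⊕ 13 = 255.

C1 = 106, C2 = 39, C3 = 55, C4 = 255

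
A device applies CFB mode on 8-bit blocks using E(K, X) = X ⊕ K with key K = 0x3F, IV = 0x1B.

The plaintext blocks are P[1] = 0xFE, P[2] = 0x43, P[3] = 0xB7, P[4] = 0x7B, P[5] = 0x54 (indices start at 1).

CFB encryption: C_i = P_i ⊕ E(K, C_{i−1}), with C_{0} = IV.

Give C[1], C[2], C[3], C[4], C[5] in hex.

C[1] = 0xDA, C[2] = 0xA6, C[3] = 0x2E, C[4] = 0x6A, C[5] = 0x01

C[1]: E(K, 0x1B) = 0x24; 0xFE ⊕ 0x24 = 0xDA.
C[2]: E(K, 0xDA) = 0xE5; 0x43 ⊕ 0xE5 = 0xA6.
C[3]: E(K, 0xA6) = 0x99; 0xB7 ⊕ 0x99 = 0x2E.
C[4]: E(K, 0x2E) = 0x11; 0x7B ⊕ 0x11 = 0x6A.
C[5]: E(K, 0x6A) = 0x55; 0x54 ⊕ 0x55 = 0x01.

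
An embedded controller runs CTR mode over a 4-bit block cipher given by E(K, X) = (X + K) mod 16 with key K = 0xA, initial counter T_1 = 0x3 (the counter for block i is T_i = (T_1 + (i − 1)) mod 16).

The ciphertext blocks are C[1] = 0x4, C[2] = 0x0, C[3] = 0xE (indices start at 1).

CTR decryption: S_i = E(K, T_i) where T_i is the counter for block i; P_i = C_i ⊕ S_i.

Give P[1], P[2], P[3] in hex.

P[1] = 0x9, P[2] = 0xE, P[3] = 0x1

P[1]: T = 0x3, S = E(K, T) = 0xD; 0x4 ⊕ 0xD = 0x9.
P[2]: T = 0x4, S = E(K, T) = 0xE; 0x0 ⊕ 0xE = 0xE.
P[3]: T = 0x5, S = E(K, T) = 0xF; 0xE ⊕ 0xF = 0x1.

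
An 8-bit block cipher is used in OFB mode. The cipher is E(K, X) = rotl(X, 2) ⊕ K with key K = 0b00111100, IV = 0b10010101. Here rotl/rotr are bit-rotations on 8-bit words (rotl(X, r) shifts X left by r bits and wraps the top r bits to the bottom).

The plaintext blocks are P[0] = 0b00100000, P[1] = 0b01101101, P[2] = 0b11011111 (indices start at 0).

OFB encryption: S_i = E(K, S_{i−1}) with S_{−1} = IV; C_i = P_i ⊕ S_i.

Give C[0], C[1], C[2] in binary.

C[0]: S = E(K, 0b10010101) = 0b01101010; 0b00100000 ⊕ 0b01101010 = 0b01001010.
C[1]: S = E(K, 0b01101010) = 0b10010101; 0b01101101 ⊕ 0b10010101 = 0b11111000.
C[2]: S = E(K, 0b10010101) = 0b01101010; 0b11011111 ⊕ 0b01101010 = 0b10110101.

C[0] = 0b01001010, C[1] = 0b11111000, C[2] = 0b10110101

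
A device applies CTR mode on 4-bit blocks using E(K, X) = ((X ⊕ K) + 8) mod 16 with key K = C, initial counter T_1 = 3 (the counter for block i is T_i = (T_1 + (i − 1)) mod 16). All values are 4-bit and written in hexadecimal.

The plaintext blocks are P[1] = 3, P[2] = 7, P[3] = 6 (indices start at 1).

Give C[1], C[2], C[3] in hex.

CTR encryption: S_i = E(K, T_i) where T_i is the counter for block i; C_i = P_i ⊕ S_i.
C[1]: T = 3, S = E(K, T) = 7; 3 ⊕ 7 = 4.
C[2]: T = 4, S = E(K, T) = 0; 7 ⊕ 0 = 7.
C[3]: T = 5, S = E(K, T) = 1; 6 ⊕ 1 = 7.

C[1] = 4, C[2] = 7, C[3] = 7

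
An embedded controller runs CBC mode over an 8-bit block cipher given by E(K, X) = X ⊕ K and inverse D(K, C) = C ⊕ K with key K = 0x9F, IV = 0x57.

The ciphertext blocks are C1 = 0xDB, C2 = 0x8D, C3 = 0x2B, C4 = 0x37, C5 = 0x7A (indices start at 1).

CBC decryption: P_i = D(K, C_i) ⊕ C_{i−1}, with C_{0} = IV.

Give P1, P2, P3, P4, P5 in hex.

P1 = 0x13, P2 = 0xC9, P3 = 0x39, P4 = 0x83, P5 = 0xD2

P1: D(K, 0xDB) = 0x44; 0x44 ⊕ 0x57 = 0x13.
P2: D(K, 0x8D) = 0x12; 0x12 ⊕ 0xDB = 0xC9.
P3: D(K, 0x2B) = 0xB4; 0xB4 ⊕ 0x8D = 0x39.
P4: D(K, 0x37) = 0xA8; 0xA8 ⊕ 0x2B = 0x83.
P5: D(K, 0x7A) = 0xE5; 0xE5 ⊕ 0x37 = 0xD2.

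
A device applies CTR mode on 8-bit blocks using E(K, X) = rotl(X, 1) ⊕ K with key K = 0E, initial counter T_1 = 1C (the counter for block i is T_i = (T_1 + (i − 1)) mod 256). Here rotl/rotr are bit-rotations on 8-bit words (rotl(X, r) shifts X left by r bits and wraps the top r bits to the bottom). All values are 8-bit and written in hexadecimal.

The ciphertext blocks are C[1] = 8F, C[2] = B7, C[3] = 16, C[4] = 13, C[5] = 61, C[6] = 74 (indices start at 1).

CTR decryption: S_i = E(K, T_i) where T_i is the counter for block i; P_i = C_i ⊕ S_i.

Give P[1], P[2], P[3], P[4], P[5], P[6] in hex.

P[1]: T = 1C, S = E(K, T) = 36; 8F ⊕ 36 = B9.
P[2]: T = 1D, S = E(K, T) = 34; B7 ⊕ 34 = 83.
P[3]: T = 1E, S = E(K, T) = 32; 16 ⊕ 32 = 24.
P[4]: T = 1F, S = E(K, T) = 30; 13 ⊕ 30 = 23.
P[5]: T = 20, S = E(K, T) = 4E; 61 ⊕ 4E = 2F.
P[6]: T = 21, S = E(K, T) = 4C; 74 ⊕ 4C = 38.

P[1] = B9, P[2] = 83, P[3] = 24, P[4] = 23, P[5] = 2F, P[6] = 38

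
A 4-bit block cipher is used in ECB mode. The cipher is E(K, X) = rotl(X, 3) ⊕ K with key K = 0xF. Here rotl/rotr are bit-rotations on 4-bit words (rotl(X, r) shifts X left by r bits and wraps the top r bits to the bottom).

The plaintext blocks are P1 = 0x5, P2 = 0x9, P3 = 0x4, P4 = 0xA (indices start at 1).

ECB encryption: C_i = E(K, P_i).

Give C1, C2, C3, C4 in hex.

C1 = 0x5, C2 = 0x3, C3 = 0xD, C4 = 0xA

C1: E(K, 0x5) = 0x5.
C2: E(K, 0x9) = 0x3.
C3: E(K, 0x4) = 0xD.
C4: E(K, 0xA) = 0xA.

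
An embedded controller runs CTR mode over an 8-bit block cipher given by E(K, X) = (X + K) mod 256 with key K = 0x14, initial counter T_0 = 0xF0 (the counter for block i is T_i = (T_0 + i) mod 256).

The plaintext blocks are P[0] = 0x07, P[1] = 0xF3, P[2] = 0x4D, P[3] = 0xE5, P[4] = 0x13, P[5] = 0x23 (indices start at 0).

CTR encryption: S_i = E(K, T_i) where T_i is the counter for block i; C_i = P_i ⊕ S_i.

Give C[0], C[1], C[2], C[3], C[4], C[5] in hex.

C[0]: T = 0xF0, S = E(K, T) = 0x04; 0x07 ⊕ 0x04 = 0x03.
C[1]: T = 0xF1, S = E(K, T) = 0x05; 0xF3 ⊕ 0x05 = 0xF6.
C[2]: T = 0xF2, S = E(K, T) = 0x06; 0x4D ⊕ 0x06 = 0x4B.
C[3]: T = 0xF3, S = E(K, T) = 0x07; 0xE5 ⊕ 0x07 = 0xE2.
C[4]: T = 0xF4, S = E(K, T) = 0x08; 0x13 ⊕ 0x08 = 0x1B.
C[5]: T = 0xF5, S = E(K, T) = 0x09; 0x23 ⊕ 0x09 = 0x2A.

C[0] = 0x03, C[1] = 0xF6, C[2] = 0x4B, C[3] = 0xE2, C[4] = 0x1B, C[5] = 0x2A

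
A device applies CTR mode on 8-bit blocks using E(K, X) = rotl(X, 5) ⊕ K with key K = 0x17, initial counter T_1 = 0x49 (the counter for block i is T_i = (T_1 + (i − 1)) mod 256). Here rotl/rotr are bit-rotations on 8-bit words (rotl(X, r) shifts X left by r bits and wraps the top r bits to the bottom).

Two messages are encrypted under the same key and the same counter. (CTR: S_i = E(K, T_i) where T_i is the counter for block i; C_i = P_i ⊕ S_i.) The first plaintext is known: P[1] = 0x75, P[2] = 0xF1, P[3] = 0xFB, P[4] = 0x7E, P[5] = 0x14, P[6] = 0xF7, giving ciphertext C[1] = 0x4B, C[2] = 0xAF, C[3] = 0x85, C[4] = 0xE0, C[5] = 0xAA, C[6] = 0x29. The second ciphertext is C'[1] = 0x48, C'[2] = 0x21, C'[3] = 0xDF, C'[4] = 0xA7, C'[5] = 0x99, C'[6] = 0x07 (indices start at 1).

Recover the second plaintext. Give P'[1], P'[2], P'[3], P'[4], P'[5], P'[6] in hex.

In CTR with a reused counter, both messages share the same keystream S_i, so C_i ⊕ C'_i = P_i ⊕ P'_i and thus P'_i = P_i ⊕ C_i ⊕ C'_i.
P'[1]: 0x75 ⊕ 0x4B ⊕ 0x48 = 0x76.
P'[2]: 0xF1 ⊕ 0xAF ⊕ 0x21 = 0x7F.
P'[3]: 0xFB ⊕ 0x85 ⊕ 0xDF = 0xA1.
P'[4]: 0x7E ⊕ 0xE0 ⊕ 0xA7 = 0x39.
P'[5]: 0x14 ⊕ 0xAA ⊕ 0x99 = 0x27.
P'[6]: 0xF7 ⊕ 0x29 ⊕ 0x07 = 0xD9.

P'[1] = 0x76, P'[2] = 0x7F, P'[3] = 0xA1, P'[4] = 0x39, P'[5] = 0x27, P'[6] = 0xD9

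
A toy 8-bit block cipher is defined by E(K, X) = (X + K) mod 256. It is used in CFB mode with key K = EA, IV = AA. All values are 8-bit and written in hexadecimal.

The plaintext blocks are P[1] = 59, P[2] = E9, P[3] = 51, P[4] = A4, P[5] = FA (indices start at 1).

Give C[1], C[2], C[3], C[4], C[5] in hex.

CFB encryption: C_i = P_i ⊕ E(K, C_{i−1}), with C_{0} = IV.
C[1]: E(K, AA) = 94; 59 ⊕ 94 = CD.
C[2]: E(K, CD) = B7; E9 ⊕ B7 = 5E.
C[3]: E(K, 5E) = 48; 51 ⊕ 48 = 19.
C[4]: E(K, 19) = 03; A4 ⊕ 03 = A7.
C[5]: E(K, A7) = 91; FA ⊕ 91 = 6B.

C[1] = CD, C[2] = 5E, C[3] = 19, C[4] = A7, C[5] = 6B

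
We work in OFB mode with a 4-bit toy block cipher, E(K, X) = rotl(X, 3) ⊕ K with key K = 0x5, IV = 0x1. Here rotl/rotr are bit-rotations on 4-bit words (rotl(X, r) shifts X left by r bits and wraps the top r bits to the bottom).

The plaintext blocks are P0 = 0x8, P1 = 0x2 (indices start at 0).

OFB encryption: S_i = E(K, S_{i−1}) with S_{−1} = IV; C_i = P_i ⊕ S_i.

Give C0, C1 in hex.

C0: S = E(K, 0x1) = 0xD; 0x8 ⊕ 0xD = 0x5.
C1: S = E(K, 0xD) = 0xB; 0x2 ⊕ 0xB = 0x9.

C0 = 0x5, C1 = 0x9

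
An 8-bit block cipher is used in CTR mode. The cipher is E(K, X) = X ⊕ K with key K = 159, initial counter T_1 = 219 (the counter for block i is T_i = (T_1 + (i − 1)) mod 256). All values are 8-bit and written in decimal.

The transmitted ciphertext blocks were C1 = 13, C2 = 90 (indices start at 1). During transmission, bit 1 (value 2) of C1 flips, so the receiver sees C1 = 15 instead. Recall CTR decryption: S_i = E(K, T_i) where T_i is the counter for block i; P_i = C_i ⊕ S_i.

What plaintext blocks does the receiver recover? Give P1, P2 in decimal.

Only C1 changed, to 15. In CTR, a change in C_i flips the same bit in P_i only; the keystream is unaffected. Decrypting the received ciphertext:
P1: T = 219, S = E(K, T) = 68; 15 ⊕ 68 = 75.
P2: T = 220, S = E(K, T) = 67; 90 ⊕ 67 = 25.
Blocks that differ from the original plaintext: P1.

P1 = 75, P2 = 25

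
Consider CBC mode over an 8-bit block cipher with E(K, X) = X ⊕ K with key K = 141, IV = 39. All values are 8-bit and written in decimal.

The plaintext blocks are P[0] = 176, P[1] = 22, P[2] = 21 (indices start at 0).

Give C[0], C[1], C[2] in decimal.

C[0] = 26, C[1] = 129, C[2] = 25

CBC encryption: C_i = E(K, P_i ⊕ C_{i−1}), with C_{−1} = IV.
C[0]: P[0] ⊕ 39 = 151; E(K, 151) = 26.
C[1]: P[1] ⊕ 26 = 12; E(K, 12) = 129.
C[2]: P[2] ⊕ 129 = 148; E(K, 148) = 25.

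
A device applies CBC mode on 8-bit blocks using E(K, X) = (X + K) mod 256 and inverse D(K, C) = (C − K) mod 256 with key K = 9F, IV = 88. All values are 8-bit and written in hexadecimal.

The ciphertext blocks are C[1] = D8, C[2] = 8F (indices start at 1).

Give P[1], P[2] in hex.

CBC decryption: P_i = D(K, C_i) ⊕ C_{i−1}, with C_{0} = IV.
P[1]: D(K, D8) = 39; 39 ⊕ 88 = B1.
P[2]: D(K, 8F) = F0; F0 ⊕ D8 = 28.

P[1] = B1, P[2] = 28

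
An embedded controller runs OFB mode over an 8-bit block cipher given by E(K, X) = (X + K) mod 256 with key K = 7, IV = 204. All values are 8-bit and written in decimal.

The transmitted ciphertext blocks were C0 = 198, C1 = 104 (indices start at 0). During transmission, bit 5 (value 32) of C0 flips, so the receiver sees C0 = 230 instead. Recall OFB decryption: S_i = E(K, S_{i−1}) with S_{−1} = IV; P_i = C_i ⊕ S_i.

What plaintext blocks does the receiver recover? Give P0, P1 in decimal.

P0 = 53, P1 = 178

Only C0 changed, to 230. In OFB, a change in C_i flips the same bit in P_i only; the keystream is unaffected. Decrypting the received ciphertext:
P0: S = E(K, 204) = 211; 230 ⊕ 211 = 53.
P1: S = E(K, 211) = 218; 104 ⊕ 218 = 178.
Blocks that differ from the original plaintext: P0.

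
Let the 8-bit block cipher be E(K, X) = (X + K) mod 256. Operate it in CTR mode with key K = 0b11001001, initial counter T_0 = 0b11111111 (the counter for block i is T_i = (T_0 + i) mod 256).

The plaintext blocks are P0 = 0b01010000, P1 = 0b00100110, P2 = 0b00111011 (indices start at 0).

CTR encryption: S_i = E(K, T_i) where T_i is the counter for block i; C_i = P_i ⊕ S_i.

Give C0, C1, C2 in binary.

C0 = 0b10011000, C1 = 0b11101111, C2 = 0b11110001

C0: T = 0b11111111, S = E(K, T) = 0b11001000; 0b01010000 ⊕ 0b11001000 = 0b10011000.
C1: T = 0b00000000, S = E(K, T) = 0b11001001; 0b00100110 ⊕ 0b11001001 = 0b11101111.
C2: T = 0b00000001, S = E(K, T) = 0b11001010; 0b00111011 ⊕ 0b11001010 = 0b11110001.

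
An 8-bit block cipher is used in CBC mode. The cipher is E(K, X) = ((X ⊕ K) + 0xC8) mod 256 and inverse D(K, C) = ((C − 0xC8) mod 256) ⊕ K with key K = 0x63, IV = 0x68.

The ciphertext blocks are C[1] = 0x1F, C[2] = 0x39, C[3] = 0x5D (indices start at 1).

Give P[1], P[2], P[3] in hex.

P[1] = 0x5C, P[2] = 0x0D, P[3] = 0xCF

CBC decryption: P_i = D(K, C_i) ⊕ C_{i−1}, with C_{0} = IV.
P[1]: D(K, 0x1F) = 0x34; 0x34 ⊕ 0x68 = 0x5C.
P[2]: D(K, 0x39) = 0x12; 0x12 ⊕ 0x1F = 0x0D.
P[3]: D(K, 0x5D) = 0xF6; 0xF6 ⊕ 0x39 = 0xCF.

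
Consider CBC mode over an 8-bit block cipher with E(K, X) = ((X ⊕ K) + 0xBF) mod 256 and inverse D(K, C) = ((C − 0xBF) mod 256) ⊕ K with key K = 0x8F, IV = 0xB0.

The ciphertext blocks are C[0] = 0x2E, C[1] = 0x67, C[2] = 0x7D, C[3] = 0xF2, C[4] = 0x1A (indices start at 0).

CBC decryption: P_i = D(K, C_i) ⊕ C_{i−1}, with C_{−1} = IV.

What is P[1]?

P[1]: D(K, 0x67) = 0x27; 0x27 ⊕ 0x2E = 0x09.

P[1] = 0x09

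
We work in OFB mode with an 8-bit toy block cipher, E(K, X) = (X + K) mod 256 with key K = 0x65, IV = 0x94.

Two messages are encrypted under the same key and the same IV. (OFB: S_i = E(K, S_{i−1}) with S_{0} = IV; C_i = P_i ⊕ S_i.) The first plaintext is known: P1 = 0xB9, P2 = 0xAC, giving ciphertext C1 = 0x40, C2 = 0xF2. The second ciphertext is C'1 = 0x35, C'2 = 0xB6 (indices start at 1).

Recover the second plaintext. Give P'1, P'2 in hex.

P'1 = 0xCC, P'2 = 0xE8

In OFB with a reused IV, both messages share the same keystream S_i, so C_i ⊕ C'_i = P_i ⊕ P'_i and thus P'_i = P_i ⊕ C_i ⊕ C'_i.
P'1: 0xB9 ⊕ 0x40 ⊕ 0x35 = 0xCC.
P'2: 0xAC ⊕ 0xF2 ⊕ 0xB6 = 0xE8.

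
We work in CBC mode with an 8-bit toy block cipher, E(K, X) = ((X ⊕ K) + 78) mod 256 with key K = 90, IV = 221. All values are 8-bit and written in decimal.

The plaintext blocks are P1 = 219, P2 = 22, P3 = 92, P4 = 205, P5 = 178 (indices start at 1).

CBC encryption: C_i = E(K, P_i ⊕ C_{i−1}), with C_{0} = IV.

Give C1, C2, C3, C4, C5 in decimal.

C1 = 170, C2 = 52, C3 = 128, C4 = 101, C5 = 219

C1: P1 ⊕ 221 = 6; E(K, 6) = 170.
C2: P2 ⊕ 170 = 188; E(K, 188) = 52.
C3: P3 ⊕ 52 = 104; E(K, 104) = 128.
C4: P4 ⊕ 128 = 77; E(K, 77) = 101.
C5: P5 ⊕ 101 = 215; E(K, 215) = 219.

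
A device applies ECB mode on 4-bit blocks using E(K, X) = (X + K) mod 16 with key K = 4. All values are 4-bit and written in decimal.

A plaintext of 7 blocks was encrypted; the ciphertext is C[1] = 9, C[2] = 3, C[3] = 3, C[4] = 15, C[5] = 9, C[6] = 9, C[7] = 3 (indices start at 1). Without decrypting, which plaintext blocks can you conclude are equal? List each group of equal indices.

ECB encrypts each block independently with the same key, so equal ciphertext blocks imply equal plaintext blocks.
C[1] = C[5] = C[6] = 9, so P[1] = P[5] = P[6].
C[2] = C[3] = C[7] = 3, so P[2] = P[3] = P[7].

P[1] = P[5] = P[6]; P[2] = P[3] = P[7]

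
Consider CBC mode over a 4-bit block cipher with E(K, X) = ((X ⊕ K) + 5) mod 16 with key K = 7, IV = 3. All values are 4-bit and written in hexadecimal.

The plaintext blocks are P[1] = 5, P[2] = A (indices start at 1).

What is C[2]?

CBC encryption: C_i = E(K, P_i ⊕ C_{i−1}), with C_{0} = IV.
C[1]: P[1] ⊕ 3 = 6; E(K, 6) = 6.
C[2]: P[2] ⊕ 6 = C; E(K, C) = 0.

C[2] = 0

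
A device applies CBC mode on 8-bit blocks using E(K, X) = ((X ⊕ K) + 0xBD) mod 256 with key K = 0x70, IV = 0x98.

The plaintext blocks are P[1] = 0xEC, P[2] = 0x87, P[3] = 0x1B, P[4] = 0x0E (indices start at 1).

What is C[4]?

C[4] = 0xE8

CBC encryption: C_i = E(K, P_i ⊕ C_{i−1}), with C_{0} = IV.
C[1]: P[1] ⊕ 0x98 = 0x74; E(K, 0x74) = 0xC1.
C[2]: P[2] ⊕ 0xC1 = 0x46; E(K, 0x46) = 0xF3.
C[3]: P[3] ⊕ 0xF3 = 0xE8; E(K, 0xE8) = 0x55.
C[4]: P[4] ⊕ 0x55 = 0x5B; E(K, 0x5B) = 0xE8.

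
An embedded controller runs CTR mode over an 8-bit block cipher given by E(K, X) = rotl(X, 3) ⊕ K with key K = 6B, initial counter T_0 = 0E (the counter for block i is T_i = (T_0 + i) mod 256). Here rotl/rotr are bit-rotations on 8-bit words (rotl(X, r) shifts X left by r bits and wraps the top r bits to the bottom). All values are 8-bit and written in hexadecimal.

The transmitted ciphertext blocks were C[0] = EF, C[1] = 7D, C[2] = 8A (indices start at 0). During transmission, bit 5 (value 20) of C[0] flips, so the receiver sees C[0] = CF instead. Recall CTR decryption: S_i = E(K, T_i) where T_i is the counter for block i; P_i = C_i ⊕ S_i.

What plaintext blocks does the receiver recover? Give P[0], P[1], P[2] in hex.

P[0] = D4, P[1] = 6E, P[2] = 61

Only C[0] changed, to CF. In CTR, a change in C_i flips the same bit in P_i only; the keystream is unaffected. Decrypting the received ciphertext:
P[0]: T = 0E, S = E(K, T) = 1B; CF ⊕ 1B = D4.
P[1]: T = 0F, S = E(K, T) = 13; 7D ⊕ 13 = 6E.
P[2]: T = 10, S = E(K, T) = EB; 8A ⊕ EB = 61.
Blocks that differ from the original plaintext: P[0].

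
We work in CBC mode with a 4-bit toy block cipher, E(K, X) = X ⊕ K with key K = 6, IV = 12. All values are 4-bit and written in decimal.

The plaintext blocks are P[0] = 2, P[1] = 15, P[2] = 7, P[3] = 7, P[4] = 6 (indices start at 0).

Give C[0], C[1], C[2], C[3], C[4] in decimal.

C[0] = 8, C[1] = 1, C[2] = 0, C[3] = 1, C[4] = 1

CBC encryption: C_i = E(K, P_i ⊕ C_{i−1}), with C_{−1} = IV.
C[0]: P[0] ⊕ 12 = 14; E(K, 14) = 8.
C[1]: P[1] ⊕ 8 = 7; E(K, 7) = 1.
C[2]: P[2] ⊕ 1 = 6; E(K, 6) = 0.
C[3]: P[3] ⊕ 0 = 7; E(K, 7) = 1.
C[4]: P[4] ⊕ 1 = 7; E(K, 7) = 1.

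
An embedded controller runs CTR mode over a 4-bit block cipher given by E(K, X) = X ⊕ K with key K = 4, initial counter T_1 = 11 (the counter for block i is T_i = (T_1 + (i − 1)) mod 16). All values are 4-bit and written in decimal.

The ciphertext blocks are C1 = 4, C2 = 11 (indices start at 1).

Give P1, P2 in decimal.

CTR decryption: S_i = E(K, T_i) where T_i is the counter for block i; P_i = C_i ⊕ S_i.
P1: T = 11, S = E(K, T) = 15; 4 ⊕ 15 = 11.
P2: T = 12, S = E(K, T) = 8; 11 ⊕ 8 = 3.

P1 = 11, P2 = 3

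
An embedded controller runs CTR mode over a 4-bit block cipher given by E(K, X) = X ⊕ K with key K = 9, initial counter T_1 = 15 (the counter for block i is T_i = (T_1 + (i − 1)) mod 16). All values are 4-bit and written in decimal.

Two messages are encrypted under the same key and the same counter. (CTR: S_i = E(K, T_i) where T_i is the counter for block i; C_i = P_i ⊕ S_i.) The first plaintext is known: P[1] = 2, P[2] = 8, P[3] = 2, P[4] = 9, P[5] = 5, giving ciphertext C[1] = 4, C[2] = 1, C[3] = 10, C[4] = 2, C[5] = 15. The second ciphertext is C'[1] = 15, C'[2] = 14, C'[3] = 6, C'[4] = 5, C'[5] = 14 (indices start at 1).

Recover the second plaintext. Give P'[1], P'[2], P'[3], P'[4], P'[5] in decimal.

In CTR with a reused counter, both messages share the same keystream S_i, so C_i ⊕ C'_i = P_i ⊕ P'_i and thus P'_i = P_i ⊕ C_i ⊕ C'_i.
P'[1]: 2 ⊕ 4 ⊕ 15 = 9.
P'[2]: 8 ⊕ 1 ⊕ 14 = 7.
P'[3]: 2 ⊕ 10 ⊕ 6 = 14.
P'[4]: 9 ⊕ 2 ⊕ 5 = 14.
P'[5]: 5 ⊕ 15 ⊕ 14 = 4.

P'[1] = 9, P'[2] = 7, P'[3] = 14, P'[4] = 14, P'[5] = 4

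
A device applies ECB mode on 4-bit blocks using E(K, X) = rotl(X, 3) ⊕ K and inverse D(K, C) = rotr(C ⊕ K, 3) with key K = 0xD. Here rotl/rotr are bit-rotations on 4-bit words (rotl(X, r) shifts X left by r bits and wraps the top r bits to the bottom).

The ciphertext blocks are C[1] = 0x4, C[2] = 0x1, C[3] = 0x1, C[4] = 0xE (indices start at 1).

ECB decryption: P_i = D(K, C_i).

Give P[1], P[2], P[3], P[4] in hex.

P[1]: D(K, 0x4) = 0x3.
P[2]: D(K, 0x1) = 0x9.
P[3]: D(K, 0x1) = 0x9.
P[4]: D(K, 0xE) = 0x6.

P[1] = 0x3, P[2] = 0x9, P[3] = 0x9, P[4] = 0x6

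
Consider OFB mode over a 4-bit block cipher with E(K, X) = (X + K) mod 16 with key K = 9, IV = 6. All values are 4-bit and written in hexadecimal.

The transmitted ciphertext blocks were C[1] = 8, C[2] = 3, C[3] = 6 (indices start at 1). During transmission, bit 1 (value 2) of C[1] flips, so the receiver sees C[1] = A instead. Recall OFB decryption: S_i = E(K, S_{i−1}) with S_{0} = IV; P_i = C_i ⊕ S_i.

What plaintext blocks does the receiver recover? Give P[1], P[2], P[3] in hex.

Only C[1] changed, to A. In OFB, a change in C_i flips the same bit in P_i only; the keystream is unaffected. Decrypting the received ciphertext:
P[1]: S = E(K, 6) = F; A ⊕ F = 5.
P[2]: S = E(K, F) = 8; 3 ⊕ 8 = B.
P[3]: S = E(K, 8) = 1; 6 ⊕ 1 = 7.
Blocks that differ from the original plaintext: P[1].

P[1] = 5, P[2] = B, P[3] = 7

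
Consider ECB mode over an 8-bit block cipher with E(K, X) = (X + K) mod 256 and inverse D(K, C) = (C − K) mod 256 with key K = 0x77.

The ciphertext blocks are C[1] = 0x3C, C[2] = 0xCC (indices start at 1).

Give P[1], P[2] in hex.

ECB decryption: P_i = D(K, C_i).
P[1]: D(K, 0x3C) = 0xC5.
P[2]: D(K, 0xCC) = 0x55.

P[1] = 0xC5, P[2] = 0x55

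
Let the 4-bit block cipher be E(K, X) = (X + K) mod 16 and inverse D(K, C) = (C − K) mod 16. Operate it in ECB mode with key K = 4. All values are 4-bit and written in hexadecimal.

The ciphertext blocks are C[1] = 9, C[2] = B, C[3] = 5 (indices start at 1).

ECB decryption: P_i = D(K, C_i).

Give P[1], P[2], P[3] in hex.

P[1] = 5, P[2] = 7, P[3] = 1

P[1]: D(K, 9) = 5.
P[2]: D(K, B) = 7.
P[3]: D(K, 5) = 1.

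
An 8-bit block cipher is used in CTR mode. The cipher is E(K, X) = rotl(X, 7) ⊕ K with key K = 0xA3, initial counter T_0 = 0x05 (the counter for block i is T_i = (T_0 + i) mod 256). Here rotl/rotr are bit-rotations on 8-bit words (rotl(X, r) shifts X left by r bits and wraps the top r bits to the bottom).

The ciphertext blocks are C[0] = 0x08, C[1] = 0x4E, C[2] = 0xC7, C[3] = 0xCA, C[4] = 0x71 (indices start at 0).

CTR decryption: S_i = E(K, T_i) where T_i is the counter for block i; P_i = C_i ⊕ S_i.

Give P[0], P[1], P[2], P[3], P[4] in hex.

P[0] = 0x29, P[1] = 0xEE, P[2] = 0xE7, P[3] = 0x6D, P[4] = 0x56

P[0]: T = 0x05, S = E(K, T) = 0x21; 0x08 ⊕ 0x21 = 0x29.
P[1]: T = 0x06, S = E(K, T) = 0xA0; 0x4E ⊕ 0xA0 = 0xEE.
P[2]: T = 0x07, S = E(K, T) = 0x20; 0xC7 ⊕ 0x20 = 0xE7.
P[3]: T = 0x08, S = E(K, T) = 0xA7; 0xCA ⊕ 0xA7 = 0x6D.
P[4]: T = 0x09, S = E(K, T) = 0x27; 0x71 ⊕ 0x27 = 0x56.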